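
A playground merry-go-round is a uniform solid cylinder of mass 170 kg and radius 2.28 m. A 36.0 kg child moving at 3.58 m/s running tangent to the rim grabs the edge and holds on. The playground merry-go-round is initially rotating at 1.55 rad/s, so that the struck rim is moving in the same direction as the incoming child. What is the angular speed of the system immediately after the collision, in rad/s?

|ω_f| ≈ 1.56 rad/s

About the axle the impulsive forces during the collision are internal, so angular momentum about that axis is conserved.
I_p = ½(170)(2.28)² = 441.9 kg·m². Taking the sense of the child's angular momentum as positive, L_{child} = m v R = (36.0)(3.58)(2.28) = 293.8 kg·m²/s.
L_i = +I_p ω_p + m v R = +(441.9)(1.55) + 293.8 = 978.7 kg·m²/s.
After sticking, I_f = I_p + m R² = 441.9 + (36.0)(2.28)² = 629.0 kg·m².
ω_f = L_i / I_f = 978.7 / 629.0 = 1.556 rad/s.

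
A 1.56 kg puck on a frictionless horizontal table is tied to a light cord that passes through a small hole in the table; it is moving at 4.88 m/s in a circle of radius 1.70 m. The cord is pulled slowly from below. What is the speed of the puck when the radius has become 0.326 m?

Central (radial) force ⇒ zero torque about the center ⇒ m v r is constant.
v₂ = v₁ r₁ / r₂ = (4.88)(1.70) / (0.326) = 25.45 m/s.

v₂ ≈ 25.4 m/s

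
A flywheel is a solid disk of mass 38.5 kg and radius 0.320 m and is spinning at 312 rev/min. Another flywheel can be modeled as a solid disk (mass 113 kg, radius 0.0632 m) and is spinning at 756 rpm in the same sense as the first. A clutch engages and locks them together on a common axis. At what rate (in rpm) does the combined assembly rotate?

|ω_f| ≈ 358 rpm

The coupling torques are internal; angular momentum about the shared axis is conserved.
Moments of inertia: I_A = ½(38.5)(0.320)² = 1.971 kg·m²; I_B = ½(113)(0.0632)² = 0.2257 kg·m².
Taking A's sense as positive: L = (1.971)(312) + (0.2257)(756) = 785.6 kg·m²·rpm.
Combined I = 1.971 + 0.2257 = 2.197 kg·m².
ω_f = L / I = 785.6 / 2.197 = 357.6 rpm.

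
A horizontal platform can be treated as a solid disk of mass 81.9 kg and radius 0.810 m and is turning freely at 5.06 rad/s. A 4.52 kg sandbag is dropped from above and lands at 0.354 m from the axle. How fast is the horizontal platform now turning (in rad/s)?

ω_f ≈ 4.96 rad/s

The added mass arrives with no angular momentum about the axle, and any external torque about the axle is negligible, so the system's angular momentum is conserved.
I_p = ½(81.9)(0.810)² = 26.87 kg·m².
Added inertia Σmr² = (4.52)(0.354)² = 0.5664 kg·m²; I_f = 26.87 + 0.5664 = 27.43 kg·m².
ω_f = I_p ω_i / I_f = (26.87)(5.06) / 27.43 = 4.956 rad/s.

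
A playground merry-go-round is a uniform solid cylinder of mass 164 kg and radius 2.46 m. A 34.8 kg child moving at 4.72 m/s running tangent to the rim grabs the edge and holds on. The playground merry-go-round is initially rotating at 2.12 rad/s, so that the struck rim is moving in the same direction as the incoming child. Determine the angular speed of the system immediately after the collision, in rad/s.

|ω_f| ≈ 2.06 rad/s

About the axle the impulsive forces during the collision are internal, so angular momentum about that axis is conserved.
I_p = ½(164)(2.46)² = 496.2 kg·m². Taking the sense of the child's angular momentum as positive, L_{child} = m v R = (34.8)(4.72)(2.46) = 404.1 kg·m²/s.
L_i = +I_p ω_p + m v R = +(496.2)(2.12) + 404.1 = 1456 kg·m²/s.
After sticking, I_f = I_p + m R² = 496.2 + (34.8)(2.46)² = 706.8 kg·m².
ω_f = L_i / I_f = 1456 / 706.8 = 2.060 rad/s.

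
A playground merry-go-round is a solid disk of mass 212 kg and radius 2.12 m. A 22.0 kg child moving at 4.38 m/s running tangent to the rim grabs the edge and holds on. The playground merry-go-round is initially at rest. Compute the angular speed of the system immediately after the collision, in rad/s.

About the axle the impulsive forces during the collision are internal, so angular momentum about that axis is conserved.
I_p = ½(212)(2.12)² = 476.4 kg·m². Taking the sense of the child's angular momentum as positive, L_{child} = m v R = (22.0)(4.38)(2.12) = 204.3 kg·m²/s.
L_i = 0 + 204.3 = 204.3 kg·m²/s.
After sticking, I_f = I_p + m R² = 476.4 + (22.0)(2.12)² = 575.3 kg·m².
ω_f = L_i / I_f = 204.3 / 575.3 = 0.3551 rad/s.

|ω_f| ≈ 0.355 rad/s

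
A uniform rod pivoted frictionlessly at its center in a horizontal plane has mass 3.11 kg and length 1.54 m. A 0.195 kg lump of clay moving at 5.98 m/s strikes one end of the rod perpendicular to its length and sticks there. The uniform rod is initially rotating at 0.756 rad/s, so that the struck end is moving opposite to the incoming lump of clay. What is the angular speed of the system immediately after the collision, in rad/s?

|ω_f| ≈ 0.593 rad/s

The axle reaction passes through the pivot and exerts no torque about it; angular momentum about the pivot is conserved through the impact.
I_p = (1/12)(3.11)(1.54)² = 0.6146 kg·m². Taking the sense of the lump of clay's angular momentum as positive, L_{lump} = m v R = (0.195)(5.98)(1.54/2) = 0.8979 kg·m²/s.
L_i = −I_p ω_p + m v R = −(0.6146)(0.756) + 0.8979 = 0.4332 kg·m²/s.
After sticking, I_f = I_p + m R² = 0.6146 + (0.195)(1.54/2)² = 0.7303 kg·m².
ω_f = L_i / I_f = 0.4332 / 0.7303 = 0.5933 rad/s.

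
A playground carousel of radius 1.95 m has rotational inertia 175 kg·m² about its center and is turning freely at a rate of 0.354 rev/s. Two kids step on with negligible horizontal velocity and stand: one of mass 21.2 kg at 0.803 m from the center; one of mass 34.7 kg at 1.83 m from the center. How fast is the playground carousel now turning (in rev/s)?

ω_f ≈ 0.203 rev/s

The added mass arrives with no angular momentum about the center, and any external torque about the center is negligible, so the system's angular momentum is conserved.
Added inertia Σmr² = (21.2)(0.803)² + (34.7)(1.83)² = 129.9 kg·m²; I_f = 175.0 + 129.9 = 304.9 kg·m².
ω_f = I_p ω_i / I_f = (175.0)(0.354) / 304.9 = 0.2032 rev/s.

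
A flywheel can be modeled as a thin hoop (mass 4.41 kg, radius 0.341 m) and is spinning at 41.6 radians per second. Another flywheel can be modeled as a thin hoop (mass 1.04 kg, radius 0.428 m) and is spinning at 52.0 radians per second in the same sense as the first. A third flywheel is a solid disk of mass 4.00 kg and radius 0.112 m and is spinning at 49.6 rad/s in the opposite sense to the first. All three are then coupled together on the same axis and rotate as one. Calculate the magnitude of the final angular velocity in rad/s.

|ω_f| ≈ 41.2 rad/s

The coupling torques are internal; angular momentum about the shared axis is conserved.
Moments of inertia: I_A = (4.41)(0.341)² = 0.5128 kg·m²; I_B = (1.04)(0.428)² = 0.1905 kg·m²; I_C = ½(4.00)(0.112)² = 0.02509 kg·m².
Taking A's sense as positive: L = (0.5128)(41.6) + (0.1905)(52.0) − (0.02509)(49.6) = 29.99 kg·m²·rad/s.
Combined I = 0.5128 + 0.1905 + 0.02509 = 0.7284 kg·m².
ω_f = L / I = 29.99 / 0.7284 = 41.18 rad/s.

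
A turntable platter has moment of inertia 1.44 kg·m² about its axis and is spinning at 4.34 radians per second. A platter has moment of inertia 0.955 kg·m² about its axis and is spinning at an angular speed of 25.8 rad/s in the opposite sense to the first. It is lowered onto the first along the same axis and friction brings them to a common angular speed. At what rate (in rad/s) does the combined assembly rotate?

|ω_f| ≈ 7.68 rad/s

No external torque acts about the common axis, so total angular momentum is conserved.
Taking A's sense as positive: L = (1.440)(4.34) − (0.9550)(25.8) = -18.39 kg·m²·rad/s.
Combined I = 1.440 + 0.9550 = 2.395 kg·m².
ω_f = L / I = -18.39 / 2.395 = -7.678 rad/s.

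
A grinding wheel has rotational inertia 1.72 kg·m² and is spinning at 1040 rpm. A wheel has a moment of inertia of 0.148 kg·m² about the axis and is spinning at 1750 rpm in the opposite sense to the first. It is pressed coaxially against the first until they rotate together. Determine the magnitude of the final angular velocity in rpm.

|ω_f| ≈ 819 rpm

The coupling torques are internal; angular momentum about the shared axis is conserved.
Taking A's sense as positive: L = (1.720)(1040) − (0.1480)(1750) = 1530 kg·m²·rpm.
Combined I = 1.720 + 0.1480 = 1.868 kg·m².
ω_f = L / I = 1530 / 1.868 = 819.0 rpm.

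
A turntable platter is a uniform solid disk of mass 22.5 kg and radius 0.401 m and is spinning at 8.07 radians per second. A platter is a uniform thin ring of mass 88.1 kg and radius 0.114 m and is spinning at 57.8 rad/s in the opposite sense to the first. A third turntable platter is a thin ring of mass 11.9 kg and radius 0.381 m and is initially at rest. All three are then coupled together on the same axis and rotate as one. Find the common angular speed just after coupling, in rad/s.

The coupling torques are internal; angular momentum about the shared axis is conserved.
Moments of inertia: I_A = ½(22.5)(0.401)² = 1.809 kg·m²; I_B = (88.1)(0.114)² = 1.145 kg·m²; I_C = (11.9)(0.381)² = 1.727 kg·m².
Taking A's sense as positive: L = (1.809)(8.07) − (1.145)(57.8) = -51.58 kg·m²·rad/s.
Combined I = 1.809 + 1.145 + 1.727 = 4.681 kg·m².
ω_f = L / I = -51.58 / 4.681 = -11.02 rad/s.

|ω_f| ≈ 11.0 rad/s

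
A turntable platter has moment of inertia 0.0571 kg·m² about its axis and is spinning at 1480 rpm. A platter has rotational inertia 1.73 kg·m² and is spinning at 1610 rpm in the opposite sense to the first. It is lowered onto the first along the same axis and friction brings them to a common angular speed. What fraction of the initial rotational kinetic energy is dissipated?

fraction ≈ 0.114

No external torque acts about the common axis, so total angular momentum is conserved.
Taking A's sense as positive: L = (0.05710)(1480) − (1.730)(1610) = -2701 kg·m²·rpm.
Combined I = 0.05710 + 1.730 = 1.787 kg·m².
ω_f = L / I = -2701 / 1.787 = -1511 rpm.
KE_i = ½ΣIω² = 25270 J; KE_f = ½(1.787)(158.3)² = 22380 J.
Fraction dissipated = (KE_i − KE_f)/KE_i = 0.1145.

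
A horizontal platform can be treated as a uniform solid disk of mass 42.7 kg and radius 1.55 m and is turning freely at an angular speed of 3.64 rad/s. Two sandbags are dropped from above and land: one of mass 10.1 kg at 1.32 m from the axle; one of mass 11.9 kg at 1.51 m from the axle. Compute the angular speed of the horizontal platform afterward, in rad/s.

No external torque acts about the axle; L_before = L_after.
I_p = ½(42.7)(1.55)² = 51.29 kg·m².
Added inertia Σmr² = (10.1)(1.32)² + (11.9)(1.51)² = 44.73 kg·m²; I_f = 51.29 + 44.73 = 96.02 kg·m².
ω_f = I_p ω_i / I_f = (51.29)(3.64) / 96.02 = 1.944 rad/s.

ω_f ≈ 1.94 rad/s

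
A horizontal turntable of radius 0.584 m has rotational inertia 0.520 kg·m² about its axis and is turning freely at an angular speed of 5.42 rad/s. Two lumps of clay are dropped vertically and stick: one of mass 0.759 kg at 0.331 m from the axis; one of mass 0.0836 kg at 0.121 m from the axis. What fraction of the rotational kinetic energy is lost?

fraction ≈ 0.140

The added mass arrives with no angular momentum about the axis, and any external torque about the axis is negligible, so the system's angular momentum is conserved.
Added inertia Σmr² = (0.759)(0.331)² + (0.0836)(0.121)² = 0.08438 kg·m²; I_f = 0.5200 + 0.08438 = 0.6044 kg·m².
ω_f = I_p ω_i / I_f = (0.5200)(5.42) / 0.6044 = 4.663 rad/s.
KE_i = ½(0.5200)(5.420 rad/s)² = 7.638 J; KE_f = ½(0.6044)(4.663)² = 6.572 J.
Fraction lost = 0.1396.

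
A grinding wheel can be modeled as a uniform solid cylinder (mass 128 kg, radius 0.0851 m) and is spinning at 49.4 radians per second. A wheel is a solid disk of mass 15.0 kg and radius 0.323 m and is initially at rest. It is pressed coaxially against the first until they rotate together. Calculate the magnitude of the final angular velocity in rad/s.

The coupling torques are internal; angular momentum about the shared axis is conserved.
Moments of inertia: I_A = ½(128)(0.0851)² = 0.4635 kg·m²; I_B = ½(15.0)(0.323)² = 0.7825 kg·m².
Taking A's sense as positive: L = (0.4635)(49.4) = 22.90 kg·m²·rad/s.
Combined I = 0.4635 + 0.7825 = 1.246 kg·m².
ω_f = L / I = 22.90 / 1.246 = 18.38 rad/s.

|ω_f| ≈ 18.4 rad/s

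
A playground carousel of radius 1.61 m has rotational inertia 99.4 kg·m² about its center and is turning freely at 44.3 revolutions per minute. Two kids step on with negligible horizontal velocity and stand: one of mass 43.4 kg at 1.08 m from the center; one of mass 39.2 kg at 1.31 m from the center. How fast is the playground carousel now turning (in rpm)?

ω_f ≈ 20.3 rpm

No external torque acts about the center; L_before = L_after.
Added inertia Σmr² = (43.4)(1.08)² + (39.2)(1.31)² = 117.9 kg·m²; I_f = 99.40 + 117.9 = 217.3 kg·m².
ω_f = I_p ω_i / I_f = (99.40)(44.3) / 217.3 = 20.26 rpm.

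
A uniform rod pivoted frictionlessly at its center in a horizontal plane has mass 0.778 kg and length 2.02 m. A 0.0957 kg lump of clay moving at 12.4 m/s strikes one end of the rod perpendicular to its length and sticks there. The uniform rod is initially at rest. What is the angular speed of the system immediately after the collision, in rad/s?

|ω_f| ≈ 3.31 rad/s

The axle reaction passes through the pivot and exerts no torque about it; angular momentum about the pivot is conserved through the impact.
I_p = (1/12)(0.778)(2.02)² = 0.2645 kg·m². Taking the sense of the lump of clay's angular momentum as positive, L_{lump} = m v R = (0.0957)(12.4)(2.02/2) = 1.199 kg·m²/s.
L_i = 0 + 1.199 = 1.199 kg·m²/s.
After sticking, I_f = I_p + m R² = 0.2645 + (0.0957)(2.02/2)² = 0.3622 kg·m².
ω_f = L_i / I_f = 1.199 / 0.3622 = 3.309 rad/s.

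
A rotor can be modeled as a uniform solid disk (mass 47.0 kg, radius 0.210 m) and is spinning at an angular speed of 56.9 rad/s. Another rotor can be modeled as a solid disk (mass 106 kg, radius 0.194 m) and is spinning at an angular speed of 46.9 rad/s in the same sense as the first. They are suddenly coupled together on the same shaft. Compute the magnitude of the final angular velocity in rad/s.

No external torque acts about the common axis, so total angular momentum is conserved.
Moments of inertia: I_A = ½(47.0)(0.210)² = 1.036 kg·m²; I_B = ½(106)(0.194)² = 1.995 kg·m².
Taking A's sense as positive: L = (1.036)(56.9) + (1.995)(46.9) = 152.5 kg·m²·rad/s.
Combined I = 1.036 + 1.995 = 3.031 kg·m².
ω_f = L / I = 152.5 / 3.031 = 50.32 rad/s.

|ω_f| ≈ 50.3 rad/s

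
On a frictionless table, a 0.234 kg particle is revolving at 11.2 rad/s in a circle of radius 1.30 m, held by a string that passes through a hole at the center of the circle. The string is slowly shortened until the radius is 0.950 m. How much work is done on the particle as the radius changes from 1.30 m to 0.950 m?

W ≈ 21.6 J

The constraining force is radial, so m r² ω about the center is conserved.
ω₂ = ω₁ (r₁/r₂)² = (11.2)(1.30/0.950)² = 20.97 rad/s.
W = ΔKE = ½m(v₂² − v₁²) = 21.64 J.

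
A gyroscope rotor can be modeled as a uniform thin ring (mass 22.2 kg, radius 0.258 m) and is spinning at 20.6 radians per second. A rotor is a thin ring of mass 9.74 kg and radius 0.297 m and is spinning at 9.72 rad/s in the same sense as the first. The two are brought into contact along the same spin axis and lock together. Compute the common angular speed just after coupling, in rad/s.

|ω_f| ≈ 16.6 rad/s

The coupling torques are internal; angular momentum about the shared axis is conserved.
Moments of inertia: I_A = (22.2)(0.258)² = 1.478 kg·m²; I_B = (9.74)(0.297)² = 0.8592 kg·m².
Taking A's sense as positive: L = (1.478)(20.6) + (0.8592)(9.72) = 38.79 kg·m²·rad/s.
Combined I = 1.478 + 0.8592 = 2.337 kg·m².
ω_f = L / I = 38.79 / 2.337 = 16.60 rad/s.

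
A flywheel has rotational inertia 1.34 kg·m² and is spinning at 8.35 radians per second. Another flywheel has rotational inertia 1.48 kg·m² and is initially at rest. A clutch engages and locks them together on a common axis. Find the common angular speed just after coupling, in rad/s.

|ω_f| ≈ 3.97 rad/s

No external torque acts about the common axis, so total angular momentum is conserved.
Taking A's sense as positive: L = (1.340)(8.35) = 11.19 kg·m²·rad/s.
Combined I = 1.340 + 1.480 = 2.820 kg·m².
ω_f = L / I = 11.19 / 2.820 = 3.968 rad/s.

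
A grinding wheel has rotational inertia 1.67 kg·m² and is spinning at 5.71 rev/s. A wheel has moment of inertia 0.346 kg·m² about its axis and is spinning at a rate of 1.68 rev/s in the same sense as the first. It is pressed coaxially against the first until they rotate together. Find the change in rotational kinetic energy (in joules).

The coupling torques are internal; angular momentum about the shared axis is conserved.
Taking A's sense as positive: L = (1.670)(5.71) + (0.3460)(1.68) = 10.12 kg·m²·rev/s.
Combined I = 1.670 + 0.3460 = 2.016 kg·m².
ω_f = L / I = 10.12 / 2.016 = 5.018 rev/s.
KE_i = ½ΣIω² = 1094 J; KE_f = ½(2.016)(31.53)² = 1002 J.

ΔKE ≈ -91.9 J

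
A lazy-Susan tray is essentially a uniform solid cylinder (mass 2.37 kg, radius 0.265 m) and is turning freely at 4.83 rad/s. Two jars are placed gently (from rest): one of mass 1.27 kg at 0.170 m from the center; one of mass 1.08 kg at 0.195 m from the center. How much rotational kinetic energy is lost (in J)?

energy lost ≈ 0.469 J

No external torque acts about the center; L_before = L_after.
I_p = ½(2.37)(0.265)² = 0.08322 kg·m².
Added inertia Σmr² = (1.27)(0.170)² + (1.08)(0.195)² = 0.07777 kg·m²; I_f = 0.08322 + 0.07777 = 0.1610 kg·m².
ω_f = I_p ω_i / I_f = (0.08322)(4.83) / 0.1610 = 2.497 rad/s.
KE_i = ½(0.08322)(4.830 rad/s)² = 0.9707 J; KE_f = ½(0.1610)(2.497)² = 0.5018 J.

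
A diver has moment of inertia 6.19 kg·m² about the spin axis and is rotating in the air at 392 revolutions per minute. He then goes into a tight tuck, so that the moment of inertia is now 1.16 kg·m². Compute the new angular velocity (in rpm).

ω₂ ≈ 2090 rpm

No external torque acts about the spin axis, so angular momentum is conserved.
ω₂ = I₁ω₁ / I₂ = (6.190)(392 rpm) / (1.160) = 2092 rpm.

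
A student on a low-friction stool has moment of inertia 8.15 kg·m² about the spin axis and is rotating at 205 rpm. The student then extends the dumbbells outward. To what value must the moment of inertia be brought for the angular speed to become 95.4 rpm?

No external torque acts about the spin axis, so angular momentum is conserved.
I₂ = I₁ω₁ / ω₂ = (8.15)(205) / (95.4) = 17.51 kg·m².

I₂ ≈ 17.5 kg·m²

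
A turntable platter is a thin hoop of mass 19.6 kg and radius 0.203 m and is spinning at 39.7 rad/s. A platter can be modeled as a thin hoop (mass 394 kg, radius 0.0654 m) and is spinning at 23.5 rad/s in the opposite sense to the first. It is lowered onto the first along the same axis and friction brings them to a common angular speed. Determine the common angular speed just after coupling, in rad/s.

The coupling torques are internal; angular momentum about the shared axis is conserved.
Moments of inertia: I_A = (19.6)(0.203)² = 0.8077 kg·m²; I_B = (394)(0.0654)² = 1.685 kg·m².
Taking A's sense as positive: L = (0.8077)(39.7) − (1.685)(23.5) = -7.537 kg·m²·rad/s.
Combined I = 0.8077 + 1.685 = 2.493 kg·m².
ω_f = L / I = -7.537 / 2.493 = -3.023 rad/s.

|ω_f| ≈ 3.02 rad/s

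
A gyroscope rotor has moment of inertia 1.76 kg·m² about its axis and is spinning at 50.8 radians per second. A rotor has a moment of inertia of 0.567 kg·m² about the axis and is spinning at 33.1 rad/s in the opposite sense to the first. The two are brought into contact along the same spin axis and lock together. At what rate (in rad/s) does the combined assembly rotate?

|ω_f| ≈ 30.4 rad/s

No external torque acts about the common axis, so total angular momentum is conserved.
Taking A's sense as positive: L = (1.760)(50.8) − (0.5670)(33.1) = 70.64 kg·m²·rad/s.
Combined I = 1.760 + 0.5670 = 2.327 kg·m².
ω_f = L / I = 70.64 / 2.327 = 30.36 rad/s.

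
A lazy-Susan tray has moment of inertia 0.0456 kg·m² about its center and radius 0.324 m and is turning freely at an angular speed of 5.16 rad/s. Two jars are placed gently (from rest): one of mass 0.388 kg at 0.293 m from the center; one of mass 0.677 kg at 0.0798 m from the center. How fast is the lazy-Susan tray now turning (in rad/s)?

ω_f ≈ 2.83 rad/s

No external torque acts about the center; L_before = L_after.
Added inertia Σmr² = (0.388)(0.293)² + (0.677)(0.0798)² = 0.03762 kg·m²; I_f = 0.04560 + 0.03762 = 0.08322 kg·m².
ω_f = I_p ω_i / I_f = (0.04560)(5.16) / 0.08322 = 2.827 rad/s.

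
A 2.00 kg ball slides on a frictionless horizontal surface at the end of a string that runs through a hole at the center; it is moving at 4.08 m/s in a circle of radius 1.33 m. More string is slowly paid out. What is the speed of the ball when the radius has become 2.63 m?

v₂ ≈ 2.06 m/s

Central (radial) force ⇒ zero torque about the center ⇒ m v r is constant.
v₂ = v₁ r₁ / r₂ = (4.08)(1.33) / (2.63) = 2.063 m/s.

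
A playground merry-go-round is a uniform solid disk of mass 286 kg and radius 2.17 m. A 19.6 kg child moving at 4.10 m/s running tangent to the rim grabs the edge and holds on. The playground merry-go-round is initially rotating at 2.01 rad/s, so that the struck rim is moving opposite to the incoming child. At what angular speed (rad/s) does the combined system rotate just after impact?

|ω_f| ≈ 1.54 rad/s

About the axle the impulsive forces during the collision are internal, so angular momentum about that axis is conserved.
I_p = ½(286)(2.17)² = 673.4 kg·m². Taking the sense of the child's angular momentum as positive, L_{child} = m v R = (19.6)(4.10)(2.17) = 174.4 kg·m²/s.
L_i = −I_p ω_p + m v R = −(673.4)(2.01) + 174.4 = -1179 kg·m²/s.
After sticking, I_f = I_p + m R² = 673.4 + (19.6)(2.17)² = 765.7 kg·m².
ω_f = L_i / I_f = -1179 / 765.7 = -1.540 rad/s.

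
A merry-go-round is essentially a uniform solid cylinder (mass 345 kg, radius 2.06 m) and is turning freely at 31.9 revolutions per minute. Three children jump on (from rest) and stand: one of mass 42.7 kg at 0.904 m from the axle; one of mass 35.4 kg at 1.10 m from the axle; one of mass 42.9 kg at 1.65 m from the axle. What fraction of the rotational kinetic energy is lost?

fraction ≈ 0.210

No external torque acts about the axle; L_before = L_after.
I_p = ½(345)(2.06)² = 732.0 kg·m².
Added inertia Σmr² = (42.7)(0.904)² + (35.4)(1.10)² + (42.9)(1.65)² = 194.5 kg·m²; I_f = 732.0 + 194.5 = 926.5 kg·m².
ω_f = I_p ω_i / I_f = (732.0)(31.9) / 926.5 = 25.20 rpm.
KE_i = ½(732.0)(3.341 rad/s)² = 4084 J; KE_f = ½(926.5)(2.639)² = 3227 J.
Fraction lost = 0.2099.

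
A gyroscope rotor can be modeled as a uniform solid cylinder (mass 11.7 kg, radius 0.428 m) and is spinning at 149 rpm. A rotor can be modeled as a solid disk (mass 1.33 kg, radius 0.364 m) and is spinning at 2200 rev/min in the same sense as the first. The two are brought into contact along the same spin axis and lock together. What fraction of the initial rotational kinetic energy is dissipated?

fraction ≈ 0.761

The coupling torques are internal; angular momentum about the shared axis is conserved.
Moments of inertia: I_A = ½(11.7)(0.428)² = 1.072 kg·m²; I_B = ½(1.33)(0.364)² = 0.08811 kg·m².
Taking A's sense as positive: L = (1.072)(149) + (0.08811)(2200) = 353.5 kg·m²·rpm.
Combined I = 1.072 + 0.08811 = 1.160 kg·m².
ω_f = L / I = 353.5 / 1.160 = 304.8 rpm.
KE_i = ½ΣIω² = 2469 J; KE_f = ½(1.160)(31.92)² = 590.9 J.
Fraction dissipated = (KE_i − KE_f)/KE_i = 0.7607.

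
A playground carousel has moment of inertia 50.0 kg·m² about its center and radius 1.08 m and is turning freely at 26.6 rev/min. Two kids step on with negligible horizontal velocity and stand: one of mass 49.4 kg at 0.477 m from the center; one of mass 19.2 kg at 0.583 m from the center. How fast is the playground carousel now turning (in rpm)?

ω_f ≈ 19.6 rpm

No external torque acts about the center; L_before = L_after.
Added inertia Σmr² = (49.4)(0.477)² + (19.2)(0.583)² = 17.77 kg·m²; I_f = 50.00 + 17.77 = 67.77 kg·m².
ω_f = I_p ω_i / I_f = (50.00)(26.6) / 67.77 = 19.63 rpm.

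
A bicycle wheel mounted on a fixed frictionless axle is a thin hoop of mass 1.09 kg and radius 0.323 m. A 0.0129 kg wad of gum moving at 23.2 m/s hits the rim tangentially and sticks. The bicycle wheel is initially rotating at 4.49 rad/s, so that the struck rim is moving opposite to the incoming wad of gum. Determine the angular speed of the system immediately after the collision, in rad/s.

The axle reaction passes through the axle and exerts no torque about it; angular momentum about the axle is conserved through the impact.
I_p = (1.09)(0.323)² = 0.1137 kg·m². Taking the sense of the wad of gum's angular momentum as positive, L_{wad} = m v R = (0.0129)(23.2)(0.323) = 0.09667 kg·m²/s.
L_i = −I_p ω_p + m v R = −(0.1137)(4.49) + 0.09667 = -0.4139 kg·m²/s.
After sticking, I_f = I_p + m R² = 0.1137 + (0.0129)(0.323)² = 0.1151 kg·m².
ω_f = L_i / I_f = -0.4139 / 0.1151 = -3.597 rad/s.

|ω_f| ≈ 3.60 rad/s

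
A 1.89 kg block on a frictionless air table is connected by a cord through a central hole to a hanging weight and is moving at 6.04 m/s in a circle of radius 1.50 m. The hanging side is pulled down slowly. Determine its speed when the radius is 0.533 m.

The only horizontal force on the mass is along the cord (radial), so it exerts no torque about the hole and angular momentum m v r is conserved.
v₂ = v₁ r₁ / r₂ = (6.04)(1.50) / (0.533) = 17.00 m/s.

v₂ ≈ 17.0 m/s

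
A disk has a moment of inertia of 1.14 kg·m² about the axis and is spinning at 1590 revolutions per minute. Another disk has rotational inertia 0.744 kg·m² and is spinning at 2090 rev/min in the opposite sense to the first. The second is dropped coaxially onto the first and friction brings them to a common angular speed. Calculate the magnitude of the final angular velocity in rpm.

|ω_f| ≈ 137 rpm

No external torque acts about the common axis, so total angular momentum is conserved.
Taking A's sense as positive: L = (1.140)(1590) − (0.7440)(2090) = 257.6 kg·m²·rpm.
Combined I = 1.140 + 0.7440 = 1.884 kg·m².
ω_f = L / I = 257.6 / 1.884 = 136.8 rpm.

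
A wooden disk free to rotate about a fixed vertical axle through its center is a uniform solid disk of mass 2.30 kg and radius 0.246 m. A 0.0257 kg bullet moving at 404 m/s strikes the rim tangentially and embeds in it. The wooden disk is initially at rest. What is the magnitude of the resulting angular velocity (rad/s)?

|ω_f| ≈ 35.9 rad/s

The axle reaction passes through the axle and exerts no torque about it; angular momentum about the axle is conserved through the impact.
I_p = ½(2.30)(0.246)² = 0.06959 kg·m². Taking the sense of the bullet's angular momentum as positive, L_{bullet} = m v R = (0.0257)(404)(0.246) = 2.554 kg·m²/s.
L_i = 0 + 2.554 = 2.554 kg·m²/s.
After sticking, I_f = I_p + m R² = 0.06959 + (0.0257)(0.246)² = 0.07115 kg·m².
ω_f = L_i / I_f = 2.554 / 0.07115 = 35.90 rad/s.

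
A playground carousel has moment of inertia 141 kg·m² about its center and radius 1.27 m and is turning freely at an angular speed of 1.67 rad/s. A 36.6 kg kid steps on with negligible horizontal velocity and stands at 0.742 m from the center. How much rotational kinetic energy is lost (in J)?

energy lost ≈ 24.6 J

The added mass arrives with no angular momentum about the center, and any external torque about the center is negligible, so the system's angular momentum is conserved.
Added inertia Σmr² = (36.6)(0.742)² = 20.15 kg·m²; I_f = 141.0 + 20.15 = 161.2 kg·m².
ω_f = I_p ω_i / I_f = (141.0)(1.67) / 161.2 = 1.461 rad/s.
KE_i = ½(141.0)(1.670 rad/s)² = 196.6 J; KE_f = ½(161.2)(1.461)² = 172.0 J.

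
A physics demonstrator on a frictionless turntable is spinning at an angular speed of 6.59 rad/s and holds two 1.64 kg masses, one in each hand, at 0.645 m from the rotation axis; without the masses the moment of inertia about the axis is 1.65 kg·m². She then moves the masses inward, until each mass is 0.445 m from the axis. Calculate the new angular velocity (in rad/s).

Angular momentum about the spin axis is conserved since the torque about it is zero.
I₁ = 1.65 + 2(1.64)(0.645)² = 3.015 kg·m²; I₂ = 1.65 + 2(1.64)(0.445)² = 2.300 kg·m².
ω₂ = I₁ω₁ / I₂ = (3.015)(6.59 rad/s) / (2.300) = 8.639 rad/s.

ω₂ ≈ 8.64 rad/s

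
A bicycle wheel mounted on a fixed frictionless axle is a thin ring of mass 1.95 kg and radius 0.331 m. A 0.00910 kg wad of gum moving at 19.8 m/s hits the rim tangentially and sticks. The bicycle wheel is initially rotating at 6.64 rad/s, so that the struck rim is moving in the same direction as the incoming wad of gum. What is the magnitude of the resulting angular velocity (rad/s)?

The axle reaction passes through the axle and exerts no torque about it; angular momentum about the axle is conserved through the impact.
I_p = (1.95)(0.331)² = 0.2136 kg·m². Taking the sense of the wad of gum's angular momentum as positive, L_{wad} = m v R = (0.00910)(19.8)(0.331) = 0.05964 kg·m²/s.
L_i = +I_p ω_p + m v R = +(0.2136)(6.64) + 0.05964 = 1.478 kg·m²/s.
After sticking, I_f = I_p + m R² = 0.2136 + (0.00910)(0.331)² = 0.2146 kg·m².
ω_f = L_i / I_f = 1.478 / 0.2146 = 6.887 rad/s.

|ω_f| ≈ 6.89 rad/s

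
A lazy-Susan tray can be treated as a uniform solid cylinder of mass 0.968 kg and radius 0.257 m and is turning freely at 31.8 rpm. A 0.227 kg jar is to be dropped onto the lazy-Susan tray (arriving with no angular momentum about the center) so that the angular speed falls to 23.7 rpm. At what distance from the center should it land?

r ≈ 0.219 m

No external torque acts about the center; L_before = L_after.
I_p = ½(0.968)(0.257)² = 0.03197 kg·m².
I_p ω_i = (I_p + m r²) ω_f ⇒ m r² = I_p(ω_i/ω_f − 1) = 0.03197(31.8/23.7 − 1) = 0.01093 kg·m².
r = √(0.01093/0.227) = 0.2194 m.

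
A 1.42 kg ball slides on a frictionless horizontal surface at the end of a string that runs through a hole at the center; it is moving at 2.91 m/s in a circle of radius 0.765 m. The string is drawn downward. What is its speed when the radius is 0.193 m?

The only horizontal force on the mass is along the cord (radial), so it exerts no torque about the hole and angular momentum m v r is conserved.
v₂ = v₁ r₁ / r₂ = (2.91)(0.765) / (0.193) = 11.53 m/s.

v₂ ≈ 11.5 m/s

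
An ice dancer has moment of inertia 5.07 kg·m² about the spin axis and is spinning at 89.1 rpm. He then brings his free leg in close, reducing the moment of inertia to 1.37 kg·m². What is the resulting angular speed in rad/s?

With no external torque about the axis, L is conserved: I₁ω₁ = I₂ω₂.
ω₂ = I₁ω₁ / I₂ = (5.070)(89.1 rpm) / (1.370) = 329.7 rpm = 34.53 rad/s.

ω₂ ≈ 34.5 rad/s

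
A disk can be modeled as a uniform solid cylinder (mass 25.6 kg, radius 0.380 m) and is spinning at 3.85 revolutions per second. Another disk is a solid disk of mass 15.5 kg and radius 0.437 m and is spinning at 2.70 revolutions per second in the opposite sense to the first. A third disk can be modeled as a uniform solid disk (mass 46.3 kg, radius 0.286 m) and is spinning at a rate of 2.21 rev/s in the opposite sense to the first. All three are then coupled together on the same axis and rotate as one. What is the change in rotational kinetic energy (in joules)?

The coupling torques are internal; angular momentum about the shared axis is conserved.
Moments of inertia: I_A = ½(25.6)(0.380)² = 1.848 kg·m²; I_B = ½(15.5)(0.437)² = 1.480 kg·m²; I_C = ½(46.3)(0.286)² = 1.894 kg·m².
Taking A's sense as positive: L = (1.848)(3.85) − (1.480)(2.70) − (1.894)(2.21) = -1.065 kg·m²·rev/s.
Combined I = 1.848 + 1.480 + 1.894 = 5.222 kg·m².
ω_f = L / I = -1.065 / 5.222 = -0.2039 rev/s.
KE_i = ½ΣIω² = 936.3 J; KE_f = ½(5.222)(1.281)² = 4.286 J.

ΔKE ≈ -932 J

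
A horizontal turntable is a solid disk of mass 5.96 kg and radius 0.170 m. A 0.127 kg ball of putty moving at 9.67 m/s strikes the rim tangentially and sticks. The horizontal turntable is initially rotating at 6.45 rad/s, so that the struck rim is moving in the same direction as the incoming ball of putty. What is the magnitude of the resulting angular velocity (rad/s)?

About the axle the impulsive forces during the collision are internal, so angular momentum about that axis is conserved.
I_p = ½(5.96)(0.170)² = 0.08612 kg·m². Taking the sense of the ball of putty's angular momentum as positive, L_{ball} = m v R = (0.127)(9.67)(0.170) = 0.2088 kg·m²/s.
L_i = +I_p ω_p + m v R = +(0.08612)(6.45) + 0.2088 = 0.7643 kg·m²/s.
After sticking, I_f = I_p + m R² = 0.08612 + (0.127)(0.170)² = 0.08979 kg·m².
ω_f = L_i / I_f = 0.7643 / 0.08979 = 8.511 rad/s.

|ω_f| ≈ 8.51 rad/s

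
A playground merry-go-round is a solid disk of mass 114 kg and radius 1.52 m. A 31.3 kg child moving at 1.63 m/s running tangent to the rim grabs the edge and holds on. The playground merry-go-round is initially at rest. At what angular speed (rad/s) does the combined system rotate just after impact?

The axle reaction passes through the axle and exerts no torque about it; angular momentum about the axle is conserved through the impact.
I_p = ½(114)(1.52)² = 131.7 kg·m². Taking the sense of the child's angular momentum as positive, L_{child} = m v R = (31.3)(1.63)(1.52) = 77.55 kg·m²/s.
L_i = 0 + 77.55 = 77.55 kg·m²/s.
After sticking, I_f = I_p + m R² = 131.7 + (31.3)(1.52)² = 204.0 kg·m².
ω_f = L_i / I_f = 77.55 / 204.0 = 0.3801 rad/s.

|ω_f| ≈ 0.380 rad/s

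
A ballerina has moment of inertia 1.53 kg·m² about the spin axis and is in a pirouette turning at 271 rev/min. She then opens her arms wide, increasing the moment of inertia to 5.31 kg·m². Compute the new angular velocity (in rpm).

ω₂ ≈ 78.1 rpm

No external torque acts about the spin axis, so angular momentum is conserved.
ω₂ = I₁ω₁ / I₂ = (1.530)(271 rpm) / (5.310) = 78.08 rpm.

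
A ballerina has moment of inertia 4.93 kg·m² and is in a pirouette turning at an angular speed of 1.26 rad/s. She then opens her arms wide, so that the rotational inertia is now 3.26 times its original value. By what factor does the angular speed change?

No external torque acts about the spin axis, so angular momentum is conserved.
I₂ = 3.26 × 4.93 = 16.07 kg·m².
ω₂/ω₁ = I₁/I₂ = 4.930 / 16.07 = 0.3067.

ω₂/ω₁ ≈ 0.307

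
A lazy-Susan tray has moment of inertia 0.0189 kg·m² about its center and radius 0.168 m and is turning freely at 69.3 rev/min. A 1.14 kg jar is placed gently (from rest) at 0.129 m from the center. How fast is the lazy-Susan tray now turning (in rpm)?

The added mass arrives with no angular momentum about the center, and any external torque about the center is negligible, so the system's angular momentum is conserved.
Added inertia Σmr² = (1.14)(0.129)² = 0.01897 kg·m²; I_f = 0.01890 + 0.01897 = 0.03787 kg·m².
ω_f = I_p ω_i / I_f = (0.01890)(69.3) / 0.03787 = 34.59 rpm.

ω_f ≈ 34.6 rpm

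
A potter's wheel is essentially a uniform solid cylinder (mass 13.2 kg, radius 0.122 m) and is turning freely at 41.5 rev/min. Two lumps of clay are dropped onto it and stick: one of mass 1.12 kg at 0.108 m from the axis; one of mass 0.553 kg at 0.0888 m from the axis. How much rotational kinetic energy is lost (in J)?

No external torque acts about the axis; L_before = L_after.
I_p = ½(13.2)(0.122)² = 0.09823 kg·m².
Added inertia Σmr² = (1.12)(0.108)² + (0.553)(0.0888)² = 0.01742 kg·m²; I_f = 0.09823 + 0.01742 = 0.1157 kg·m².
ω_f = I_p ω_i / I_f = (0.09823)(41.5) / 0.1157 = 35.25 rpm.
KE_i = ½(0.09823)(4.346 rad/s)² = 0.9277 J; KE_f = ½(0.1157)(3.691)² = 0.7879 J.

energy lost ≈ 0.140 J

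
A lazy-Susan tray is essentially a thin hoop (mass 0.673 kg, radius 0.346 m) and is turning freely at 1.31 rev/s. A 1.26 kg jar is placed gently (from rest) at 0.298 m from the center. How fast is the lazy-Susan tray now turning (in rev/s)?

The added mass arrives with no angular momentum about the center, and any external torque about the center is negligible, so the system's angular momentum is conserved.
I_p = (0.673)(0.346)² = 0.08057 kg·m².
Added inertia Σmr² = (1.26)(0.298)² = 0.1119 kg·m²; I_f = 0.08057 + 0.1119 = 0.1925 kg·m².
ω_f = I_p ω_i / I_f = (0.08057)(1.31) / 0.1925 = 0.5484 rev/s.

ω_f ≈ 0.548 rev/s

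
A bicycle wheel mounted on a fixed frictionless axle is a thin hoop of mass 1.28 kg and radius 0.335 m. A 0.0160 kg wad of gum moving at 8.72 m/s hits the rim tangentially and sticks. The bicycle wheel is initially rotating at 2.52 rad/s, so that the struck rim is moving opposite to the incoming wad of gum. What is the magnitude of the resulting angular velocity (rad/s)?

|ω_f| ≈ 2.17 rad/s

The axle reaction passes through the axle and exerts no torque about it; angular momentum about the axle is conserved through the impact.
I_p = (1.28)(0.335)² = 0.1436 kg·m². Taking the sense of the wad of gum's angular momentum as positive, L_{wad} = m v R = (0.0160)(8.72)(0.335) = 0.04674 kg·m²/s.
L_i = −I_p ω_p + m v R = −(0.1436)(2.52) + 0.04674 = -0.3153 kg·m²/s.
After sticking, I_f = I_p + m R² = 0.1436 + (0.0160)(0.335)² = 0.1454 kg·m².
ω_f = L_i / I_f = -0.3153 / 0.1454 = -2.168 rad/s.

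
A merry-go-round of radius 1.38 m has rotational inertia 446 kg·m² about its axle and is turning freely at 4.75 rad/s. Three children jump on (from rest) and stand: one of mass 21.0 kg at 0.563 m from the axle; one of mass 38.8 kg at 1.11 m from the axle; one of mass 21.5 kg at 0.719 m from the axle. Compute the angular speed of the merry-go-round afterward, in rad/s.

No external torque acts about the axle; L_before = L_after.
Added inertia Σmr² = (21.0)(0.563)² + (38.8)(1.11)² + (21.5)(0.719)² = 65.58 kg·m²; I_f = 446.0 + 65.58 = 511.6 kg·m².
ω_f = I_p ω_i / I_f = (446.0)(4.75) / 511.6 = 4.141 rad/s.

ω_f ≈ 4.14 rad/s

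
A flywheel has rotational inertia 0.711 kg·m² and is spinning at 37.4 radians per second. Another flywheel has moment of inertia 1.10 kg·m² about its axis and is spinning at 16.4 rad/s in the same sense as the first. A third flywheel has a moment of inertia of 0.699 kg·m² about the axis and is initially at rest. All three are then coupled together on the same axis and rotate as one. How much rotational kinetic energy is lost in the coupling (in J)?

ΔKE lost ≈ 248 J

The coupling torques are internal; angular momentum about the shared axis is conserved.
Taking A's sense as positive: L = (0.7110)(37.4) + (1.100)(16.4) = 44.63 kg·m²·rad/s.
Combined I = 0.7110 + 1.100 + 0.6990 = 2.510 kg·m².
ω_f = L / I = 44.63 / 2.510 = 17.78 rad/s.
KE_i = ½ΣIω² = 645.2 J; KE_f = ½(2.510)(17.78)² = 396.8 J.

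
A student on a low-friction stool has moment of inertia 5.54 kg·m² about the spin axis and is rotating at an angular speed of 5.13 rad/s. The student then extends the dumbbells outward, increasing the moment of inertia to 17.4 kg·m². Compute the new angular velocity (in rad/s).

ω₂ ≈ 1.63 rad/s

With no external torque about the axis, L is conserved: I₁ω₁ = I₂ω₂.
ω₂ = I₁ω₁ / I₂ = (5.540)(5.13 rad/s) / (17.40) = 1.633 rad/s.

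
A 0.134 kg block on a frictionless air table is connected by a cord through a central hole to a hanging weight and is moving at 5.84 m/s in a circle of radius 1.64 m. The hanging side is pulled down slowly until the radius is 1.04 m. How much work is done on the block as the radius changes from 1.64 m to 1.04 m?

W ≈ 3.40 J

The only horizontal force on the mass is along the cord (radial), so it exerts no torque about the hole and angular momentum m v r is conserved.
v₂ = v₁ r₁ / r₂ = (5.84)(1.64) / (1.04) = 9.209 m/s.
W = ΔKE = ½m(v₂² − v₁²) = 3.397 J.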